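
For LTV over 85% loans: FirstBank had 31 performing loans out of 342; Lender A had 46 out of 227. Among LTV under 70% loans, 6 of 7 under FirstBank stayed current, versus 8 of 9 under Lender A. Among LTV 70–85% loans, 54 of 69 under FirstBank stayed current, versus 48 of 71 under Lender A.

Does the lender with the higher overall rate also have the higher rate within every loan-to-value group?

No

LTV over 85%: FirstBank 31/342 = 9.1%, Lender A 46/227 = 20.3% → Lender A
LTV under 70%: FirstBank 6/7 = 85.7%, Lender A 8/9 = 88.9% → Lender A
LTV 70–85%: FirstBank 54/69 = 78.3%, Lender A 48/71 = 67.6% → FirstBank
Overall: FirstBank 91/418 = 21.8%, Lender A 102/307 = 33.2% → Lender A
Neither sweeps: FirstBank wins 1 of 3 groups, Lender A wins 2. Lender A wins overall but not every group — no Simpson reversal.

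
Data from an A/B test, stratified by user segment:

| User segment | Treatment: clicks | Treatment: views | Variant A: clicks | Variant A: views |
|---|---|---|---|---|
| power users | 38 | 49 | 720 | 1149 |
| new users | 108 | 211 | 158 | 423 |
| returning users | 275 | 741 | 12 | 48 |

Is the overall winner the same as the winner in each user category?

No

Power users: Treatment 38/49 = 77.6%, Variant A 720/1149 = 62.7% → Treatment
New users: Treatment 108/211 = 51.2%, Variant A 158/423 = 37.4% → Treatment
Returning users: Treatment 275/741 = 37.1%, Variant A 12/48 = 25.0% → Treatment
Overall: Treatment 421/1001 = 42.1%, Variant A 890/1620 = 54.9% → Variant A
Treatment wins each user group but Variant A wins overall — the comparison reverses. Treatment's views skew toward returning users, which has a lower base rate.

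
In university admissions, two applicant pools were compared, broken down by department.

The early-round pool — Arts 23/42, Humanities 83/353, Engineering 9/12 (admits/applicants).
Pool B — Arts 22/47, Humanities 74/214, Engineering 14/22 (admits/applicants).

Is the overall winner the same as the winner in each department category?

No

Arts: the early-round pool 23/42 = 54.8%, Pool B 22/47 = 46.8% → the early-round pool
Humanities: the early-round pool 83/353 = 23.5%, Pool B 74/214 = 34.6% → Pool B
Engineering: the early-round pool 9/12 = 75.0%, Pool B 14/22 = 63.6% → the early-round pool
Overall: the early-round pool 115/407 = 28.3%, Pool B 110/283 = 38.9% → Pool B
Neither sweeps: the early-round pool wins 2 of 3 groups, Pool B wins 1. Pool B wins overall but not every group — no Simpson reversal.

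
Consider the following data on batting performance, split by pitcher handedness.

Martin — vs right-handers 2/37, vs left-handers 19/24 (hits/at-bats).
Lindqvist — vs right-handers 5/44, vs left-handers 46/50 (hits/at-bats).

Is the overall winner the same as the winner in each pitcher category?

Yes

Vs right-handers: Martin 2/37 = 5.4%, Lindqvist 5/44 = 11.4% → Lindqvist
Vs left-handers: Martin 19/24 = 79.2%, Lindqvist 46/50 = 92.0% → Lindqvist
Overall: Martin 21/61 = 34.4%, Lindqvist 51/94 = 54.3% → Lindqvist
Lindqvist wins overall and in every pitcher group — no reversal.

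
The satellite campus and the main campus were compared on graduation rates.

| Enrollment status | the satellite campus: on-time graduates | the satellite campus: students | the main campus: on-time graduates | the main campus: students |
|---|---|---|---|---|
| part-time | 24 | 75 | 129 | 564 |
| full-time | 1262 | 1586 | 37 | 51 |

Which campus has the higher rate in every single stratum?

Part-time: the satellite campus 24/75 = 32.0%, the main campus 129/564 = 22.9% → the satellite campus
Full-time: the satellite campus 1262/1586 = 79.6%, the main campus 37/51 = 72.5% → the satellite campus
The satellite campus has the higher rate in both groups.

the satellite campus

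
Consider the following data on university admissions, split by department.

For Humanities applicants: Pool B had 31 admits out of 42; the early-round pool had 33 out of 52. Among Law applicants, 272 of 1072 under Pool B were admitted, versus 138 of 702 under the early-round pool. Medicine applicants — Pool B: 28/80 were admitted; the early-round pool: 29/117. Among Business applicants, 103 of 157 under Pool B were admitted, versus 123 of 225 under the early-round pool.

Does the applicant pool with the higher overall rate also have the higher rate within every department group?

Humanities: Pool B 31/42 = 73.8%, the early-round pool 33/52 = 63.5% → Pool B
Law: Pool B 272/1072 = 25.4%, the early-round pool 138/702 = 19.7% → Pool B
Medicine: Pool B 28/80 = 35.0%, the early-round pool 29/117 = 24.8% → Pool B
Business: Pool B 103/157 = 65.6%, the early-round pool 123/225 = 54.7% → Pool B
Overall: Pool B 434/1351 = 32.1%, the early-round pool 323/1096 = 29.5% → Pool B
Pool B wins overall and in every department group — no reversal.

Yes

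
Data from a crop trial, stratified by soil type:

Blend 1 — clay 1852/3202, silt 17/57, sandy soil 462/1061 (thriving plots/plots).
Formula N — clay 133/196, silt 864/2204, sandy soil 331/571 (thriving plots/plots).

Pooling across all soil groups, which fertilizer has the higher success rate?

Clay: Blend 1 1852/3202 = 57.8%, Formula N 133/196 = 67.9% → Formula N
Silt: Blend 1 17/57 = 29.8%, Formula N 864/2204 = 39.2% → Formula N
Sandy soil: Blend 1 462/1061 = 43.5%, Formula N 331/571 = 58.0% → Formula N
Overall: Blend 1 2331/4320 = 54.0%, Formula N 1328/2971 = 44.7% → Blend 1
(Formula N wins every soil group but Blend 1 wins overall — Formula N's plots skew toward the low-rate silt group.)

Blend 1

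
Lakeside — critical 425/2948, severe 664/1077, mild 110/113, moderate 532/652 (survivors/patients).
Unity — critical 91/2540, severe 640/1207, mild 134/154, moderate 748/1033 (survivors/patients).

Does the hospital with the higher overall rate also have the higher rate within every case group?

Yes

Critical: Lakeside 425/2948 = 14.4%, Unity 91/2540 = 3.6% → Lakeside
Severe: Lakeside 664/1077 = 61.7%, Unity 640/1207 = 53.0% → Lakeside
Mild: Lakeside 110/113 = 97.3%, Unity 134/154 = 87.0% → Lakeside
Moderate: Lakeside 532/652 = 81.6%, Unity 748/1033 = 72.4% → Lakeside
Overall: Lakeside 1731/4790 = 36.1%, Unity 1613/4934 = 32.7% → Lakeside
Lakeside wins overall and in every case group — no reversal.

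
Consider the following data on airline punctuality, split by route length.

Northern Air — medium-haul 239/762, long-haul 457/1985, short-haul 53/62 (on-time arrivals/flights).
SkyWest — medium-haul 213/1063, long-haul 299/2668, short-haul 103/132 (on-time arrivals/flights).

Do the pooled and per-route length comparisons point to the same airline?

Medium-haul: Northern Air 239/762 = 31.4%, SkyWest 213/1063 = 20.0% → Northern Air
Long-haul: Northern Air 457/1985 = 23.0%, SkyWest 299/2668 = 11.2% → Northern Air
Short-haul: Northern Air 53/62 = 85.5%, SkyWest 103/132 = 78.0% → Northern Air
Overall: Northern Air 749/2809 = 26.7%, SkyWest 615/3863 = 15.9% → Northern Air
Northern Air wins overall and in every route group — no reversal.

Yes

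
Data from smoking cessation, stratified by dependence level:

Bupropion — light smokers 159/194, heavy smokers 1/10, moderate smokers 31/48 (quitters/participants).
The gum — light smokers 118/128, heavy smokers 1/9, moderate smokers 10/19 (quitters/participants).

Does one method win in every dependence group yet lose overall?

Light smokers: bupropion 159/194 = 82.0%, the gum 118/128 = 92.2% → the gum
Heavy smokers: bupropion 1/10 = 10.0%, the gum 1/9 = 11.1% → the gum
Moderate smokers: bupropion 31/48 = 64.6%, the gum 10/19 = 52.6% → bupropion
Overall: bupropion 191/252 = 75.8%, the gum 129/156 = 82.7% → the gum
Neither sweeps: bupropion wins 1 of 3 groups, the gum wins 2. The gum wins overall but not every group — no Simpson reversal.

No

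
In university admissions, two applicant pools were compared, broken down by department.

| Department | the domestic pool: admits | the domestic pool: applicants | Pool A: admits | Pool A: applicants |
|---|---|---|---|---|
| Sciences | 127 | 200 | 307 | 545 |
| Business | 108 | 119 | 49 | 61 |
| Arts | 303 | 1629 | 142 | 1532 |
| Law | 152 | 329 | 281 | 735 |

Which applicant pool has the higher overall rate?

Sciences: the domestic pool 127/200 = 63.5%, Pool A 307/545 = 56.3% → the domestic pool
Business: the domestic pool 108/119 = 90.8%, Pool A 49/61 = 80.3% → the domestic pool
Arts: the domestic pool 303/1629 = 18.6%, Pool A 142/1532 = 9.3% → the domestic pool
Law: the domestic pool 152/329 = 46.2%, Pool A 281/735 = 38.2% → the domestic pool
Overall: the domestic pool 690/2277 = 30.3%, Pool A 779/2873 = 27.1% → the domestic pool

the domestic pool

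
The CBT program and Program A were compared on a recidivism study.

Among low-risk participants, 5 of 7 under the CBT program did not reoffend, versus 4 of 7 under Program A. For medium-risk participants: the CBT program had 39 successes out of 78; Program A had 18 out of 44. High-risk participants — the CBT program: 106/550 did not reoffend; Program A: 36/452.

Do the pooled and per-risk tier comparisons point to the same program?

Yes

Low-risk: the CBT program 5/7 = 71.4%, Program A 4/7 = 57.1% → the CBT program
Medium-risk: the CBT program 39/78 = 50.0%, Program A 18/44 = 40.9% → the CBT program
High-risk: the CBT program 106/550 = 19.3%, Program A 36/452 = 8.0% → the CBT program
Overall: the CBT program 150/635 = 23.6%, Program A 58/503 = 11.5% → the CBT program
The CBT program wins overall and in every risk group — no reversal.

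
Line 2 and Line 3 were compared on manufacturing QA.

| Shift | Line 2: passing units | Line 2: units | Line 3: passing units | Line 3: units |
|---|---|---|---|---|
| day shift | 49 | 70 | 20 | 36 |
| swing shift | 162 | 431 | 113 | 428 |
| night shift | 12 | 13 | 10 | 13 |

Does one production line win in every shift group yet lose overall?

Day shift: Line 2 49/70 = 70.0%, Line 3 20/36 = 55.6% → Line 2
Swing shift: Line 2 162/431 = 37.6%, Line 3 113/428 = 26.4% → Line 2
Night shift: Line 2 12/13 = 92.3%, Line 3 10/13 = 76.9% → Line 2
Overall: Line 2 223/514 = 43.4%, Line 3 143/477 = 30.0% → Line 2
Line 2 wins overall and in every shift group — no reversal.

No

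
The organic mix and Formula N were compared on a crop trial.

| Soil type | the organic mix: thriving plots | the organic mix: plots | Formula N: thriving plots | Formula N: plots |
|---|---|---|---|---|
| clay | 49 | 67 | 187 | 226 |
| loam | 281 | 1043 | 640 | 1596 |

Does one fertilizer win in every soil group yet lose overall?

Clay: the organic mix 49/67 = 73.1%, Formula N 187/226 = 82.7% → Formula N
Loam: the organic mix 281/1043 = 26.9%, Formula N 640/1596 = 40.1% → Formula N
Overall: the organic mix 330/1110 = 29.7%, Formula N 827/1822 = 45.4% → Formula N
Formula N wins overall and in every soil group — no reversal.

No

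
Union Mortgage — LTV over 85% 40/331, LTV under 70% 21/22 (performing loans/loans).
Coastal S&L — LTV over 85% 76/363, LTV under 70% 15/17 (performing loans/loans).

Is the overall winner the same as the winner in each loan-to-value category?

No

LTV over 85%: Union Mortgage 40/331 = 12.1%, Coastal S&L 76/363 = 20.9% → Coastal S&L
LTV under 70%: Union Mortgage 21/22 = 95.5%, Coastal S&L 15/17 = 88.2% → Union Mortgage
Overall: Union Mortgage 61/353 = 17.3%, Coastal S&L 91/380 = 23.9% → Coastal S&L
Neither sweeps: Union Mortgage wins 1 of 2 groups, Coastal S&L wins 1. Coastal S&L wins overall but not every group — no Simpson reversal.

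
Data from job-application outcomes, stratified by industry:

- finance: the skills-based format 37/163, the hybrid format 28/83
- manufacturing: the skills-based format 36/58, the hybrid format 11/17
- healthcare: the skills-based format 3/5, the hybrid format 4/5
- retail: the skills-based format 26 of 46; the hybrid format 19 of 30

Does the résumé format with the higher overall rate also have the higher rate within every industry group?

Finance: the skills-based format 37/163 = 22.7%, the hybrid format 28/83 = 33.7% → the hybrid format
Manufacturing: the skills-based format 36/58 = 62.1%, the hybrid format 11/17 = 64.7% → the hybrid format
Healthcare: the skills-based format 3/5 = 60.0%, the hybrid format 4/5 = 80.0% → the hybrid format
Retail: the skills-based format 26/46 = 56.5%, the hybrid format 19/30 = 63.3% → the hybrid format
Overall: the skills-based format 102/272 = 37.5%, the hybrid format 62/135 = 45.9% → the hybrid format
The hybrid format wins overall and in every industry group — no reversal.

Yes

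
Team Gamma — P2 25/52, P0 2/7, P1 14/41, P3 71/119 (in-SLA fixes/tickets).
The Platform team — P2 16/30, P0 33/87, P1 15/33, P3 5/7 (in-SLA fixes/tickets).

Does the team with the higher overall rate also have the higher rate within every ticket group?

No

P2: Team Gamma 25/52 = 48.1%, the Platform team 16/30 = 53.3% → the Platform team
P0: Team Gamma 2/7 = 28.6%, the Platform team 33/87 = 37.9% → the Platform team
P1: Team Gamma 14/41 = 34.1%, the Platform team 15/33 = 45.5% → the Platform team
P3: Team Gamma 71/119 = 59.7%, the Platform team 5/7 = 71.4% → the Platform team
Overall: Team Gamma 112/219 = 51.1%, the Platform team 69/157 = 43.9% → Team Gamma
The Platform team wins each ticket group but Team Gamma wins overall — the comparison reverses. The Platform team's tickets skew toward P0, which has a lower base rate.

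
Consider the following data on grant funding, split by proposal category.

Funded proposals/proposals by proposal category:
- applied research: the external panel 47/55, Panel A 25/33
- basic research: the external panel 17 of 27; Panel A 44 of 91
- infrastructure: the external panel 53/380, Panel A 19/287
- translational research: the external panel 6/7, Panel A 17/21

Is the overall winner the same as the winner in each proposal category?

Yes

Applied research: the external panel 47/55 = 85.5%, Panel A 25/33 = 75.8% → the external panel
Basic research: the external panel 17/27 = 63.0%, Panel A 44/91 = 48.4% → the external panel
Infrastructure: the external panel 53/380 = 13.9%, Panel A 19/287 = 6.6% → the external panel
Translational research: the external panel 6/7 = 85.7%, Panel A 17/21 = 81.0% → the external panel
Overall: the external panel 123/469 = 26.2%, Panel A 105/432 = 24.3% → the external panel
The external panel wins overall and in every proposal group — no reversal.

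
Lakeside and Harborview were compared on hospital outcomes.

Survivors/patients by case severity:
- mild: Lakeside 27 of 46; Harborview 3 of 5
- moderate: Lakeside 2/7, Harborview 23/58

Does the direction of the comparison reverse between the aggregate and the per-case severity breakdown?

Mild: Lakeside 27/46 = 58.7%, Harborview 3/5 = 60.0% → Harborview
Moderate: Lakeside 2/7 = 28.6%, Harborview 23/58 = 39.7% → Harborview
Overall: Lakeside 29/53 = 54.7%, Harborview 26/63 = 41.3% → Lakeside
Harborview wins each case group but Lakeside wins overall — the comparison reverses. Harborview's patients skew toward moderate, which has a lower base rate.

Yes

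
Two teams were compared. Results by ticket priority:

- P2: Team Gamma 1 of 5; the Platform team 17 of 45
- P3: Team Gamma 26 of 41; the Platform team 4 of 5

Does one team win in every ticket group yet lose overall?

Yes

P2: Team Gamma 1/5 = 20.0%, the Platform team 17/45 = 37.8% → the Platform team
P3: Team Gamma 26/41 = 63.4%, the Platform team 4/5 = 80.0% → the Platform team
Overall: Team Gamma 27/46 = 58.7%, the Platform team 21/50 = 42.0% → Team Gamma
The Platform team wins each ticket group but Team Gamma wins overall — the comparison reverses. The Platform team's tickets skew toward P2, which has a lower base rate.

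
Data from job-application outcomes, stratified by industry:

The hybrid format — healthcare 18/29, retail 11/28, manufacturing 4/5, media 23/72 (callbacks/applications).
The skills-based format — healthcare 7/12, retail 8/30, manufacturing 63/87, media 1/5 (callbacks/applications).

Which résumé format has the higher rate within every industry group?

Healthcare: the hybrid format 18/29 = 62.1%, the skills-based format 7/12 = 58.3% → the hybrid format
Retail: the hybrid format 11/28 = 39.3%, the skills-based format 8/30 = 26.7% → the hybrid format
Manufacturing: the hybrid format 4/5 = 80.0%, the skills-based format 63/87 = 72.4% → the hybrid format
Media: the hybrid format 23/72 = 31.9%, the skills-based format 1/5 = 20.0% → the hybrid format
The hybrid format has the higher rate in all 4 groups.

the hybrid format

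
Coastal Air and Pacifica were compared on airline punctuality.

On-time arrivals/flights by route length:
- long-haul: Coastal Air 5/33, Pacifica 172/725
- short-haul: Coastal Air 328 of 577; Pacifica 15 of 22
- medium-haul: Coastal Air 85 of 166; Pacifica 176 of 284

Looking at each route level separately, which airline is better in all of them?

Long-haul: Coastal Air 5/33 = 15.2%, Pacifica 172/725 = 23.7% → Pacifica
Short-haul: Coastal Air 328/577 = 56.8%, Pacifica 15/22 = 68.2% → Pacifica
Medium-haul: Coastal Air 85/166 = 51.2%, Pacifica 176/284 = 62.0% → Pacifica
Pacifica has the higher rate in all 3 groups.

Pacifica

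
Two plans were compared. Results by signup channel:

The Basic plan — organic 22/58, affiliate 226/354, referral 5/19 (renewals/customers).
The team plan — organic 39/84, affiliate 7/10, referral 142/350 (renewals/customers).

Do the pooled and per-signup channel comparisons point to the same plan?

No

Organic: the Basic plan 22/58 = 37.9%, the team plan 39/84 = 46.4% → the team plan
Affiliate: the Basic plan 226/354 = 63.8%, the team plan 7/10 = 70.0% → the team plan
Referral: the Basic plan 5/19 = 26.3%, the team plan 142/350 = 40.6% → the team plan
Overall: the Basic plan 253/431 = 58.7%, the team plan 188/444 = 42.3% → the Basic plan
The team plan wins each signup group but the Basic plan wins overall — the comparison reverses. The team plan's customers skew toward referral, which has a lower base rate.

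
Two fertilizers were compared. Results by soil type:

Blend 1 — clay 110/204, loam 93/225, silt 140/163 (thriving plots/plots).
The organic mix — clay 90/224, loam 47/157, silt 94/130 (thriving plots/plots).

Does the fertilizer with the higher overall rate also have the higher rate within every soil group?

Yes

Clay: Blend 1 110/204 = 53.9%, the organic mix 90/224 = 40.2% → Blend 1
Loam: Blend 1 93/225 = 41.3%, the organic mix 47/157 = 29.9% → Blend 1
Silt: Blend 1 140/163 = 85.9%, the organic mix 94/130 = 72.3% → Blend 1
Overall: Blend 1 343/592 = 57.9%, the organic mix 231/511 = 45.2% → Blend 1
Blend 1 wins overall and in every soil group — no reversal.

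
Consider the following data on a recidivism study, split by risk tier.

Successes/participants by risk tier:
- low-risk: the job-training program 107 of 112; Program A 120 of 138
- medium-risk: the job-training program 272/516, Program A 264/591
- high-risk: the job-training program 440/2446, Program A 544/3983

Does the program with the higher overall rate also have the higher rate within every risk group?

Low-risk: the job-training program 107/112 = 95.5%, Program A 120/138 = 87.0% → the job-training program
Medium-risk: the job-training program 272/516 = 52.7%, Program A 264/591 = 44.7% → the job-training program
High-risk: the job-training program 440/2446 = 18.0%, Program A 544/3983 = 13.7% → the job-training program
Overall: the job-training program 819/3074 = 26.6%, Program A 928/4712 = 19.7% → the job-training program
The job-training program wins overall and in every risk group — no reversal.

Yes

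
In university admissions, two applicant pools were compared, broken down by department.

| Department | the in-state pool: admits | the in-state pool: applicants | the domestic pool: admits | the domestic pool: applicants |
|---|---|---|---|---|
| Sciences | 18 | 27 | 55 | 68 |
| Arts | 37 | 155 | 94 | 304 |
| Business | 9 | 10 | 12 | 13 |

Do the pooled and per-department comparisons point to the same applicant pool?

Yes

Sciences: the in-state pool 18/27 = 66.7%, the domestic pool 55/68 = 80.9% → the domestic pool
Arts: the in-state pool 37/155 = 23.9%, the domestic pool 94/304 = 30.9% → the domestic pool
Business: the in-state pool 9/10 = 90.0%, the domestic pool 12/13 = 92.3% → the domestic pool
Overall: the in-state pool 64/192 = 33.3%, the domestic pool 161/385 = 41.8% → the domestic pool
The domestic pool wins overall and in every department group — no reversal.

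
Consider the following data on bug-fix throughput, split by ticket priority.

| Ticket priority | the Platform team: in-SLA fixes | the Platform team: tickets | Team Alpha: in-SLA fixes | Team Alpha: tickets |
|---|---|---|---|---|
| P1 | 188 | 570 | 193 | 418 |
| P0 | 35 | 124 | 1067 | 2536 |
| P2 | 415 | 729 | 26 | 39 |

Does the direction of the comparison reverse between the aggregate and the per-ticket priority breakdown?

P1: the Platform team 188/570 = 33.0%, Team Alpha 193/418 = 46.2% → Team Alpha
P0: the Platform team 35/124 = 28.2%, Team Alpha 1067/2536 = 42.1% → Team Alpha
P2: the Platform team 415/729 = 56.9%, Team Alpha 26/39 = 66.7% → Team Alpha
Overall: the Platform team 638/1423 = 44.8%, Team Alpha 1286/2993 = 43.0% → the Platform team
Team Alpha wins each ticket group but the Platform team wins overall — the comparison reverses. Team Alpha's tickets skew toward P0, which has a lower base rate.

Yes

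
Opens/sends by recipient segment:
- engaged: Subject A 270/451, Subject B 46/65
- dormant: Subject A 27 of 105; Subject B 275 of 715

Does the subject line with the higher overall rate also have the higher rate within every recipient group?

No

Engaged: Subject A 270/451 = 59.9%, Subject B 46/65 = 70.8% → Subject B
Dormant: Subject A 27/105 = 25.7%, Subject B 275/715 = 38.5% → Subject B
Overall: Subject A 297/556 = 53.4%, Subject B 321/780 = 41.2% → Subject A
Subject B wins each recipient group but Subject A wins overall — the comparison reverses. Subject B's sends skew toward dormant, which has a lower base rate.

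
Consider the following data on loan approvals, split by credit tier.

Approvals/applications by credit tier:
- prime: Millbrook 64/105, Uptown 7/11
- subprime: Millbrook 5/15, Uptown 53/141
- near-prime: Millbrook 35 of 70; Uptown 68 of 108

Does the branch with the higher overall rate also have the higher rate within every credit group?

Prime: Millbrook 64/105 = 61.0%, Uptown 7/11 = 63.6% → Uptown
Subprime: Millbrook 5/15 = 33.3%, Uptown 53/141 = 37.6% → Uptown
Near-prime: Millbrook 35/70 = 50.0%, Uptown 68/108 = 63.0% → Uptown
Overall: Millbrook 104/190 = 54.7%, Uptown 128/260 = 49.2% → Millbrook
Uptown wins each credit group but Millbrook wins overall — the comparison reverses. Uptown's applications skew toward subprime, which has a lower base rate.

No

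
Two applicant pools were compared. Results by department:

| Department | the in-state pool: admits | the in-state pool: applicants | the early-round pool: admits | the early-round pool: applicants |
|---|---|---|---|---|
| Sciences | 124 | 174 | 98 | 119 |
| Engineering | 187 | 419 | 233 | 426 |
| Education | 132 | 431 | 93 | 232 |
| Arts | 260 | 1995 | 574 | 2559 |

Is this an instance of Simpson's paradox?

No

Sciences: the in-state pool 124/174 = 71.3%, the early-round pool 98/119 = 82.4% → the early-round pool
Engineering: the in-state pool 187/419 = 44.6%, the early-round pool 233/426 = 54.7% → the early-round pool
Education: the in-state pool 132/431 = 30.6%, the early-round pool 93/232 = 40.1% → the early-round pool
Arts: the in-state pool 260/1995 = 13.0%, the early-round pool 574/2559 = 22.4% → the early-round pool
Overall: the in-state pool 703/3019 = 23.3%, the early-round pool 998/3336 = 29.9% → the early-round pool
The early-round pool wins overall and in every department group — no reversal.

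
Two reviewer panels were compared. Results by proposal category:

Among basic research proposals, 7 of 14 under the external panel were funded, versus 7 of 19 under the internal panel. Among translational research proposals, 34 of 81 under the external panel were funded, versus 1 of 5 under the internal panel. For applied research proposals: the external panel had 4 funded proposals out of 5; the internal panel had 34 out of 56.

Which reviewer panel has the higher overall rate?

Basic research: the external panel 7/14 = 50.0%, the internal panel 7/19 = 36.8% → the external panel
Translational research: the external panel 34/81 = 42.0%, the internal panel 1/5 = 20.0% → the external panel
Applied research: the external panel 4/5 = 80.0%, the internal panel 34/56 = 60.7% → the external panel
Overall: the external panel 45/100 = 45.0%, the internal panel 42/80 = 52.5% → the internal panel
(The external panel wins every proposal group but the internal panel wins overall — the external panel's proposals skew toward the low-rate translational research group.)

the internal panel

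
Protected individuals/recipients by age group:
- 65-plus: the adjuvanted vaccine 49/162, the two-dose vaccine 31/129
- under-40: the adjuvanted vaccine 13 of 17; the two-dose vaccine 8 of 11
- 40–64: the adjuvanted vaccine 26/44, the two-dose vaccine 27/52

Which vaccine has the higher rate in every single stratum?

65-plus: the adjuvanted vaccine 49/162 = 30.2%, the two-dose vaccine 31/129 = 24.0% → the adjuvanted vaccine
Under-40: the adjuvanted vaccine 13/17 = 76.5%, the two-dose vaccine 8/11 = 72.7% → the adjuvanted vaccine
40–64: the adjuvanted vaccine 26/44 = 59.1%, the two-dose vaccine 27/52 = 51.9% → the adjuvanted vaccine
The adjuvanted vaccine has the higher rate in all 3 groups.

the adjuvanted vaccine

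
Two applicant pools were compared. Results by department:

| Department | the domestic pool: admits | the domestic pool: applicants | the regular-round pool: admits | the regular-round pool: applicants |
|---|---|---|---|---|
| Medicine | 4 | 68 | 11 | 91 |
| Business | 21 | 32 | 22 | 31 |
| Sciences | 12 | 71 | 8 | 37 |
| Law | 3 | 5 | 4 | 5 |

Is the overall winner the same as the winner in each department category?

Yes

Medicine: the domestic pool 4/68 = 5.9%, the regular-round pool 11/91 = 12.1% → the regular-round pool
Business: the domestic pool 21/32 = 65.6%, the regular-round pool 22/31 = 71.0% → the regular-round pool
Sciences: the domestic pool 12/71 = 16.9%, the regular-round pool 8/37 = 21.6% → the regular-round pool
Law: the domestic pool 3/5 = 60.0%, the regular-round pool 4/5 = 80.0% → the regular-round pool
Overall: the domestic pool 40/176 = 22.7%, the regular-round pool 45/164 = 27.4% → the regular-round pool
The regular-round pool wins overall and in every department group — no reversal.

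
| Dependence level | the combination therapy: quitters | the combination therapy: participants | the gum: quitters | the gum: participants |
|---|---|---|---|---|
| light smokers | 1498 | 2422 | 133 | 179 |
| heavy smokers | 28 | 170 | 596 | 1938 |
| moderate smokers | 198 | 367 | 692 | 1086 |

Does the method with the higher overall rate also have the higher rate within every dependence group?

Light smokers: the combination therapy 1498/2422 = 61.8%, the gum 133/179 = 74.3% → the gum
Heavy smokers: the combination therapy 28/170 = 16.5%, the gum 596/1938 = 30.8% → the gum
Moderate smokers: the combination therapy 198/367 = 54.0%, the gum 692/1086 = 63.7% → the gum
Overall: the combination therapy 1724/2959 = 58.3%, the gum 1421/3203 = 44.4% → the combination therapy
The gum wins each dependence group but the combination therapy wins overall — the comparison reverses. The gum's participants skew toward heavy smokers, which has a lower base rate.

No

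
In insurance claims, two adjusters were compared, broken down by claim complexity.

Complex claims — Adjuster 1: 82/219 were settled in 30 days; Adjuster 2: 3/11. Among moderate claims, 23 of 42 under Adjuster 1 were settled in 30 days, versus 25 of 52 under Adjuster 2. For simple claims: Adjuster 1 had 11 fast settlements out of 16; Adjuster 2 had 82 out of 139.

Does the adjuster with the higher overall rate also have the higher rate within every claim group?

No

Complex: Adjuster 1 82/219 = 37.4%, Adjuster 2 3/11 = 27.3% → Adjuster 1
Moderate: Adjuster 1 23/42 = 54.8%, Adjuster 2 25/52 = 48.1% → Adjuster 1
Simple: Adjuster 1 11/16 = 68.8%, Adjuster 2 82/139 = 59.0% → Adjuster 1
Overall: Adjuster 1 116/277 = 41.9%, Adjuster 2 110/202 = 54.5% → Adjuster 2
Adjuster 1 wins each claim group but Adjuster 2 wins overall — the comparison reverses. Adjuster 1's claims skew toward complex, which has a lower base rate.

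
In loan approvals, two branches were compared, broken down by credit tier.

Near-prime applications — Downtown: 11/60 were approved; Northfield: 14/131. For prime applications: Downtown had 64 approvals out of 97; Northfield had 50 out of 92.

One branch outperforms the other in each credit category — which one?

Downtown

Near-prime: Downtown 11/60 = 18.3%, Northfield 14/131 = 10.7% → Downtown
Prime: Downtown 64/97 = 66.0%, Northfield 50/92 = 54.3% → Downtown
Downtown has the higher rate in both groups.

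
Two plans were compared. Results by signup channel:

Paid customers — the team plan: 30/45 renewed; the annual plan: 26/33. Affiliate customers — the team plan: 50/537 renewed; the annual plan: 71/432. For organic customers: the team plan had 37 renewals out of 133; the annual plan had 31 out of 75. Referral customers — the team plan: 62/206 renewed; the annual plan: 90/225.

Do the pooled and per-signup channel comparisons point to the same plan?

Paid: the team plan 30/45 = 66.7%, the annual plan 26/33 = 78.8% → the annual plan
Affiliate: the team plan 50/537 = 9.3%, the annual plan 71/432 = 16.4% → the annual plan
Organic: the team plan 37/133 = 27.8%, the annual plan 31/75 = 41.3% → the annual plan
Referral: the team plan 62/206 = 30.1%, the annual plan 90/225 = 40.0% → the annual plan
Overall: the team plan 179/921 = 19.4%, the annual plan 218/765 = 28.5% → the annual plan
The annual plan wins overall and in every signup group — no reversal.

Yes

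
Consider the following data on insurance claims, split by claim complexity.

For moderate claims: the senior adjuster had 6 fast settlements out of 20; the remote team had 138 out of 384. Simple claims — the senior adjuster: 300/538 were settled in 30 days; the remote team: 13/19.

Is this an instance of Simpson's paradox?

Yes

Moderate: the senior adjuster 6/20 = 30.0%, the remote team 138/384 = 35.9% → the remote team
Simple: the senior adjuster 300/538 = 55.8%, the remote team 13/19 = 68.4% → the remote team
Overall: the senior adjuster 306/558 = 54.8%, the remote team 151/403 = 37.5% → the senior adjuster
The remote team wins each claim group but the senior adjuster wins overall — the comparison reverses. The remote team's claims skew toward moderate, which has a lower base rate.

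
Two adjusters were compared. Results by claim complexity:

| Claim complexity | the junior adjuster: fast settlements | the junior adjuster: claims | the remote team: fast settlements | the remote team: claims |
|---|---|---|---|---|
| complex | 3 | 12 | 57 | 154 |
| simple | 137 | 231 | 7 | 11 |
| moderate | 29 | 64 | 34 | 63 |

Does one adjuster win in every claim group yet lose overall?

Complex: the junior adjuster 3/12 = 25.0%, the remote team 57/154 = 37.0% → the remote team
Simple: the junior adjuster 137/231 = 59.3%, the remote team 7/11 = 63.6% → the remote team
Moderate: the junior adjuster 29/64 = 45.3%, the remote team 34/63 = 54.0% → the remote team
Overall: the junior adjuster 169/307 = 55.0%, the remote team 98/228 = 43.0% → the junior adjuster
The remote team wins each claim group but the junior adjuster wins overall — the comparison reverses. The remote team's claims skew toward complex, which has a lower base rate.

Yes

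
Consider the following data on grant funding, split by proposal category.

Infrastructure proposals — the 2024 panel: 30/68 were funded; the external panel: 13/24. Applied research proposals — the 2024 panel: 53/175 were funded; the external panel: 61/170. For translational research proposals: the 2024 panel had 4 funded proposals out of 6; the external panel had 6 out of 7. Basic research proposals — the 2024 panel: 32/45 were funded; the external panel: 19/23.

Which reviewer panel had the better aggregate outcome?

the external panel

Infrastructure: the 2024 panel 30/68 = 44.1%, the external panel 13/24 = 54.2% → the external panel
Applied research: the 2024 panel 53/175 = 30.3%, the external panel 61/170 = 35.9% → the external panel
Translational research: the 2024 panel 4/6 = 66.7%, the external panel 6/7 = 85.7% → the external panel
Basic research: the 2024 panel 32/45 = 71.1%, the external panel 19/23 = 82.6% → the external panel
Overall: the 2024 panel 119/294 = 40.5%, the external panel 99/224 = 44.2% → the external panel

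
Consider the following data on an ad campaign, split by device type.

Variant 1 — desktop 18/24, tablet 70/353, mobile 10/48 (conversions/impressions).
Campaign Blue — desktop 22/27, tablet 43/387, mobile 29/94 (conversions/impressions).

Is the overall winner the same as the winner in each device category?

Desktop: Variant 1 18/24 = 75.0%, Campaign Blue 22/27 = 81.5% → Campaign Blue
Tablet: Variant 1 70/353 = 19.8%, Campaign Blue 43/387 = 11.1% → Variant 1
Mobile: Variant 1 10/48 = 20.8%, Campaign Blue 29/94 = 30.9% → Campaign Blue
Overall: Variant 1 98/425 = 23.1%, Campaign Blue 94/508 = 18.5% → Variant 1
Neither sweeps: Variant 1 wins 1 of 3 groups, Campaign Blue wins 2. Variant 1 wins overall but not every group — no Simpson reversal.

No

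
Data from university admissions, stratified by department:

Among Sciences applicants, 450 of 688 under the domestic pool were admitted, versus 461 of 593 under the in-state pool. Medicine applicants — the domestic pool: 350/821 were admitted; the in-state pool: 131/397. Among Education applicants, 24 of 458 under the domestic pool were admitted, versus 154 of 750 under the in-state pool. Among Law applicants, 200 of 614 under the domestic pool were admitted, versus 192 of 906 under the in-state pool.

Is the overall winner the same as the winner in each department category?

No

Sciences: the domestic pool 450/688 = 65.4%, the in-state pool 461/593 = 77.7% → the in-state pool
Medicine: the domestic pool 350/821 = 42.6%, the in-state pool 131/397 = 33.0% → the domestic pool
Education: the domestic pool 24/458 = 5.2%, the in-state pool 154/750 = 20.5% → the in-state pool
Law: the domestic pool 200/614 = 32.6%, the in-state pool 192/906 = 21.2% → the domestic pool
Overall: the domestic pool 1024/2581 = 39.7%, the in-state pool 938/2646 = 35.4% → the domestic pool
Neither sweeps: the domestic pool wins 2 of 4 groups, the in-state pool wins 2. The domestic pool wins overall but not every group — no Simpson reversal.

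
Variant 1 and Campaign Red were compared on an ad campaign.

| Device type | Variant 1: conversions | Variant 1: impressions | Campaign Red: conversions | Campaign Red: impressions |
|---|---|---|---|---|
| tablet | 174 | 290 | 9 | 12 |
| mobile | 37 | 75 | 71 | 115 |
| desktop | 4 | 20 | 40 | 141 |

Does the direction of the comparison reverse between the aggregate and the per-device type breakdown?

Yes

Tablet: Variant 1 174/290 = 60.0%, Campaign Red 9/12 = 75.0% → Campaign Red
Mobile: Variant 1 37/75 = 49.3%, Campaign Red 71/115 = 61.7% → Campaign Red
Desktop: Variant 1 4/20 = 20.0%, Campaign Red 40/141 = 28.4% → Campaign Red
Overall: Variant 1 215/385 = 55.8%, Campaign Red 120/268 = 44.8% → Variant 1
Campaign Red wins each device group but Variant 1 wins overall — the comparison reverses. Campaign Red's impressions skew toward desktop, which has a lower base rate.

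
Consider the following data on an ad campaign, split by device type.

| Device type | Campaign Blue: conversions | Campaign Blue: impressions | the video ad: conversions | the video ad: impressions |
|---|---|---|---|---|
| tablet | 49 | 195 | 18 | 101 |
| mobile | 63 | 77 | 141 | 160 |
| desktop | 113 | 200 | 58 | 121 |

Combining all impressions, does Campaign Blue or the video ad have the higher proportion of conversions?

the video ad

Tablet: Campaign Blue 49/195 = 25.1%, the video ad 18/101 = 17.8% → Campaign Blue
Mobile: Campaign Blue 63/77 = 81.8%, the video ad 141/160 = 88.1% → the video ad
Desktop: Campaign Blue 113/200 = 56.5%, the video ad 58/121 = 47.9% → Campaign Blue
Overall: Campaign Blue 225/472 = 47.7%, the video ad 217/382 = 56.8% → the video ad
(Neither sweeps every device group, but the video ad has the higher pooled rate.)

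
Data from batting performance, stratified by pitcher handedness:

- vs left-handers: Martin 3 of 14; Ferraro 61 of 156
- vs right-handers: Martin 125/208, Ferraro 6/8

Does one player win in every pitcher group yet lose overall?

Yes

Vs left-handers: Martin 3/14 = 21.4%, Ferraro 61/156 = 39.1% → Ferraro
Vs right-handers: Martin 125/208 = 60.1%, Ferraro 6/8 = 75.0% → Ferraro
Overall: Martin 128/222 = 57.7%, Ferraro 67/164 = 40.9% → Martin
Ferraro wins each pitcher group but Martin wins overall — the comparison reverses. Ferraro's at-bats skew toward vs left-handers, which has a lower base rate.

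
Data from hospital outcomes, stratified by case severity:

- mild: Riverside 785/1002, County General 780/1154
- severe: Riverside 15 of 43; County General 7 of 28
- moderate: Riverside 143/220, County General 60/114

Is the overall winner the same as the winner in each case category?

Yes

Mild: Riverside 785/1002 = 78.3%, County General 780/1154 = 67.6% → Riverside
Severe: Riverside 15/43 = 34.9%, County General 7/28 = 25.0% → Riverside
Moderate: Riverside 143/220 = 65.0%, County General 60/114 = 52.6% → Riverside
Overall: Riverside 943/1265 = 74.5%, County General 847/1296 = 65.4% → Riverside
Riverside wins overall and in every case group — no reversal.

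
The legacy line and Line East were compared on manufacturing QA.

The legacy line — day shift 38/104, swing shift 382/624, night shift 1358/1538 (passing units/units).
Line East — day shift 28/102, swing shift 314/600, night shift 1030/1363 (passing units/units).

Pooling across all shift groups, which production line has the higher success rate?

Day shift: the legacy line 38/104 = 36.5%, Line East 28/102 = 27.5% → the legacy line
Swing shift: the legacy line 382/624 = 61.2%, Line East 314/600 = 52.3% → the legacy line
Night shift: the legacy line 1358/1538 = 88.3%, Line East 1030/1363 = 75.6% → the legacy line
Overall: the legacy line 1778/2266 = 78.5%, Line East 1372/2065 = 66.4% → the legacy line

the legacy line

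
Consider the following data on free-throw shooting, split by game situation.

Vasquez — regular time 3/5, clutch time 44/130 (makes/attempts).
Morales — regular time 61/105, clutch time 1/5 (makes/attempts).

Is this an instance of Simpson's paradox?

Yes

Regular time: Vasquez 3/5 = 60.0%, Morales 61/105 = 58.1% → Vasquez
Clutch time: Vasquez 44/130 = 33.8%, Morales 1/5 = 20.0% → Vasquez
Overall: Vasquez 47/135 = 34.8%, Morales 62/110 = 56.4% → Morales
Vasquez wins each game group but Morales wins overall — the comparison reverses. Vasquez's attempts skew toward clutch time, which has a lower base rate.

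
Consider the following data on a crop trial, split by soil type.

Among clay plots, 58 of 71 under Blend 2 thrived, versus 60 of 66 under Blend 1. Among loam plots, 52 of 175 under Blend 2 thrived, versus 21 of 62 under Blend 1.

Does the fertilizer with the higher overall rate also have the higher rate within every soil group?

Yes

Clay: Blend 2 58/71 = 81.7%, Blend 1 60/66 = 90.9% → Blend 1
Loam: Blend 2 52/175 = 29.7%, Blend 1 21/62 = 33.9% → Blend 1
Overall: Blend 2 110/246 = 44.7%, Blend 1 81/128 = 63.3% → Blend 1
Blend 1 wins overall and in every soil group — no reversal.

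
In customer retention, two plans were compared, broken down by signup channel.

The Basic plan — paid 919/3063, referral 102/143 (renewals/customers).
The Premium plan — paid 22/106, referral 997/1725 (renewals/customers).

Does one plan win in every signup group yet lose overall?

Yes

Paid: the Basic plan 919/3063 = 30.0%, the Premium plan 22/106 = 20.8% → the Basic plan
Referral: the Basic plan 102/143 = 71.3%, the Premium plan 997/1725 = 57.8% → the Basic plan
Overall: the Basic plan 1021/3206 = 31.8%, the Premium plan 1019/1831 = 55.7% → the Premium plan
The Basic plan wins each signup group but the Premium plan wins overall — the comparison reverses. The Basic plan's customers skew toward paid, which has a lower base rate.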